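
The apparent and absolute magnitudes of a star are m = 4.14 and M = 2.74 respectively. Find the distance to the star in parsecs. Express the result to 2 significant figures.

μ = m − M = 1.400
m − M = 5 log₁₀ d − 5
log₁₀ d = (m − M)/5 + 1 = 1.2800
d = 10^1.2800 = 19.05 pc

d ≈ 19 pc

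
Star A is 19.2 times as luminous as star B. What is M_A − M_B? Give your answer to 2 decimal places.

Pogson: ΔM = −2.5 log₁₀(ratio) = −2.5 log₁₀(19.2) = −2.5 × 1.2833 = -3.208
Star A is brighter, so it has the smaller magnitude: the difference is negative.

M_A − M_B ≈ -3.21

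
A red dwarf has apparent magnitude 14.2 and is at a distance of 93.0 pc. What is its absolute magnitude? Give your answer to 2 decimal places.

M ≈ 9.36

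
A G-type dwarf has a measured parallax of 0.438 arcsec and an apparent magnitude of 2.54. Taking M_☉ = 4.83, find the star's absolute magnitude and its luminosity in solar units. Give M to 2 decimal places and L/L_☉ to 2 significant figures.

M ≈ 5.75; L/L_☉ ≈ 0.43

d = 1/p = 1/0.438″ = 2.283 pc
M = m − 5 log₁₀ d + 5 = 2.54 − 5·0.3585 + 5 = 5.747
M − M_☉ = 5.747 − 4.83 = 0.917
L/L_☉ = 10^(−0.4 × 0.917) = 0.4296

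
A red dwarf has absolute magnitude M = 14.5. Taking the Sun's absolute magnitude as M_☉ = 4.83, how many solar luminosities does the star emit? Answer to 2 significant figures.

M − M_☉ = 14.5 − 4.83 = 9.670
L/L_☉ = 10^(−0.4 (M − M_☉)) = 10^-3.868 = 1.355×10^-4

L/L_☉ ≈ 1.4×10^-4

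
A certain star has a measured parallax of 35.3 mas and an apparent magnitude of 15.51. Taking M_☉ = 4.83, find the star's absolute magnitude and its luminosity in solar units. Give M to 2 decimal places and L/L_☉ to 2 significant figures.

d = 1/p = 1000/35.3 mas = 28.33 pc
M = m − 5 log₁₀ d + 5 = 15.51 − 5·1.4522 + 5 = 13.249
M − M_☉ = 13.249 − 4.83 = 8.419
L/L_☉ = 10^(−0.4 × 8.419) = 4.290×10^-4

M ≈ 13.25; L/L_☉ ≈ 4.3×10^-4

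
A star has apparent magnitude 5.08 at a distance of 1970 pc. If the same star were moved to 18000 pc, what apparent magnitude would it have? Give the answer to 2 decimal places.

m ≈ 9.88

Flux ∝ 1/d², so Δm = 5 log₁₀(d₂/d₁) = 5 log₁₀(18000/1970) = 4.804
m₂ = m₁ + Δm = 5.08 + (4.804) = 9.884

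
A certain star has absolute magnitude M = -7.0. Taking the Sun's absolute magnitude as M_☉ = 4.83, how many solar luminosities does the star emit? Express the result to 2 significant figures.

L/L_☉ ≈ 54000

M − M_☉ = -7.0 − 4.83 = -11.830
L/L_☉ = 10^(−0.4 (M − M_☉)) = 10^4.732 = 53950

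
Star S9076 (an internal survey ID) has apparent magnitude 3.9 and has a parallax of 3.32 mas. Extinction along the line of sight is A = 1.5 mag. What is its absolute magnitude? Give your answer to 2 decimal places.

p = 3.32 mas = 3.32×10^-3″ → d = 1/p = 301.2 pc
5 log₁₀(d/10 pc) = 5 log₁₀(301.2) − 5 = 7.394
M = m − 5 log₁₀(d/10) − A = 3.9 − 7.394 − 1.5 = -4.994

M ≈ -4.99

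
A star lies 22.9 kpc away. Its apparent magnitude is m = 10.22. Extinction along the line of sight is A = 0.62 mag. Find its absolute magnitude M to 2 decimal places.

M ≈ -7.20

d = 22.9 kpc = 22900 pc
5 log₁₀(d/10 pc) = 5 log₁₀(22900) − 5 = 16.799
M = m − 5 log₁₀(d/10) − A = 10.22 − 16.799 − 0.62 = -7.199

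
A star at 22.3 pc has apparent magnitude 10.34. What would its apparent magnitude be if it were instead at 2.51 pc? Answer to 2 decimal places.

Flux ∝ 1/d², so Δm = 5 log₁₀(d₂/d₁) = 5 log₁₀(2.51/22.3) = -4.743
m₂ = m₁ + Δm = 10.34 + (-4.743) = 5.597

m ≈ 5.60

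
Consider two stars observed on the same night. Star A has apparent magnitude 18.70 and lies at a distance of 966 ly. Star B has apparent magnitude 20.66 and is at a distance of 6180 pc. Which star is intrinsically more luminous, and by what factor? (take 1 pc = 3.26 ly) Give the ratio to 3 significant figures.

Star B is more luminous, by a factor of 71.5.

Star A: d = 966 ly / 3.26 = 296.3 pc
Star A: M = m − 5 log₁₀ d + 5 = 18.70 − 5·2.4718 + 5 = 11.341
Star B: M = m − 5 log₁₀ d + 5 = 20.66 − 5·3.7910 + 5 = 6.705
ΔM = M_A − M_B = 11.341 − (6.705) = 4.636; smaller M is more luminous → Star B.
L ratio = 10^(0.4 |ΔM|) = 10^1.854 = 71.53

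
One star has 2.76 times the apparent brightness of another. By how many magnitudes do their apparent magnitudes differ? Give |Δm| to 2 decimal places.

|Δm| ≈ 1.10

Pogson: Δm = −2.5 log₁₀(ratio) = −2.5 log₁₀(2.76) = −2.5 × 0.4409 = -1.102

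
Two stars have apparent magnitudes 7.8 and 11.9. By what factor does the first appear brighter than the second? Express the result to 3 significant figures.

43.7

Magnitude difference = -4.1
Flux ratio = 10^(−0.4 Δm) = 10^(−0.4 × -4.1) = 10^1.640 = 43.65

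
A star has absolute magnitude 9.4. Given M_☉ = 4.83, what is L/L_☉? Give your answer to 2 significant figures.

M − M_☉ = 9.4 − 4.83 = 4.570
L/L_☉ = 10^(−0.4 (M − M_☉)) = 10^-1.828 = 0.01486

L/L_☉ ≈ 0.015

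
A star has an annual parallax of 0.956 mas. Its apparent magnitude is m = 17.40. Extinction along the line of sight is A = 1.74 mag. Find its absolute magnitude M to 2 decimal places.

M ≈ 5.56

p = 0.956 mas = 9.56×10^-4″ → d = 1/p = 1046 pc
5 log₁₀(d/10 pc) = 5 log₁₀(1046) − 5 = 10.098
M = m − 5 log₁₀(d/10) − A = 17.40 − 10.098 − 1.74 = 5.562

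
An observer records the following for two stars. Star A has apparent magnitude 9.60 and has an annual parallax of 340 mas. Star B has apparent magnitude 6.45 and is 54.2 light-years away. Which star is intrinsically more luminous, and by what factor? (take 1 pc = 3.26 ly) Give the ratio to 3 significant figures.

Star A: p = 340 mas = 0.340″ → d = 1/p = 2.941 pc
Star A: M = m − 5 log₁₀ d + 5 = 9.60 − 5·0.4685 + 5 = 12.257
Star B: d = 54.2 ly / 3.26 = 16.63 pc
Star B: M = m − 5 log₁₀ d + 5 = 6.45 − 5·1.2208 + 5 = 5.346
ΔM = M_A − M_B = 12.257 − (5.346) = 6.911; smaller M is more luminous → Star B.
L ratio = 10^(0.4 |ΔM|) = 10^2.765 = 581.5

Star B is more luminous, by a factor of 581.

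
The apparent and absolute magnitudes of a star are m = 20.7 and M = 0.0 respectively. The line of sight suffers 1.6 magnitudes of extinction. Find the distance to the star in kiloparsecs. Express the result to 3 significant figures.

d ≈ 66.1 kpc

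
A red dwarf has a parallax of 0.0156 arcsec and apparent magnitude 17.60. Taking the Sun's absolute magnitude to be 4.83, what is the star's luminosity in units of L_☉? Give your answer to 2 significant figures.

L/L_☉ ≈ 3.2×10^-4

d = 1/p = 1/0.0156″ = 64.10 pc
M = m − 5 log₁₀ d + 5 = 17.60 − 5·1.8069 + 5 = 13.566
M − M_☉ = 13.566 − 4.83 = 8.736
L/L_☉ = 10^(−0.4 × 8.736) = 3.204×10^-4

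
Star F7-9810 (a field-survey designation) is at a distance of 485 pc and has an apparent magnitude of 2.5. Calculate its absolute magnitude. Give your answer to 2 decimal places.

5 log₁₀(d/10 pc) = 5 log₁₀(485.0) − 5 = 8.429
M = m − 5 log₁₀(d/10) = 2.5 − 8.429 = -5.929

M ≈ -5.93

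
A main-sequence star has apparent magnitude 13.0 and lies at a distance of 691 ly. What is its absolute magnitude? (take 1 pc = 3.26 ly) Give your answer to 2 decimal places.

d = 691 ly / 3.26 = 212.0 pc
5 log₁₀(d/10 pc) = 5 log₁₀(212.0) − 5 = 6.631
M = m − 5 log₁₀(d/10) = 13.0 − 6.631 = 6.369

M ≈ 6.37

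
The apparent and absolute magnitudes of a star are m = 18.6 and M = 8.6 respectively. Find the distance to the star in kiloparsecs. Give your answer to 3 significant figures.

d ≈ 1.00 kpc

Distance modulus: m − M = 18.6 − (8.6) = 10.000
m − M = 5 log₁₀ d − 5
log₁₀ d = (m − M)/5 + 1 = 3.0000
d = 10^3.0000 = 1000 pc
= 1.000 kpc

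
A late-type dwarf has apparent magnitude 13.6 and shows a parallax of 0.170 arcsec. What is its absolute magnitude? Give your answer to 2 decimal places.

d = 1/p = 1/0.170″ = 5.882 pc
5 log₁₀(d/10 pc) = 5 log₁₀(5.882) − 5 = -1.152
M = m − 5 log₁₀(d/10) = 13.6 + 1.152 = 14.752

M ≈ 14.75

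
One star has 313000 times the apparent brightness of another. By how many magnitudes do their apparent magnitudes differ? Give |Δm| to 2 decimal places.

|Δm| ≈ 13.74

Pogson: Δm = −2.5 log₁₀(ratio) = −2.5 log₁₀(313000) = −2.5 × 5.4955 = -13.739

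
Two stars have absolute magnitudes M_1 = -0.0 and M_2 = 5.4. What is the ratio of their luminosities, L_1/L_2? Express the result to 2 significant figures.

ΔM = M_1 − M_2 = -5.4
L_1/L_2 = 10^(−0.4 ΔM) = 10^2.160 = 144.5

L_1/L_2 ≈ 140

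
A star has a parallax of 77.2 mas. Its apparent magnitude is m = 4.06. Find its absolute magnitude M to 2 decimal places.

M ≈ 3.50

p = 77.2 mas = 0.0772″ → d = 1/p = 12.95 pc
5 log₁₀(d/10 pc) = 5 log₁₀(12.95) − 5 = 0.562
M = m − 5 log₁₀(d/10) = 4.06 − 0.562 = 3.498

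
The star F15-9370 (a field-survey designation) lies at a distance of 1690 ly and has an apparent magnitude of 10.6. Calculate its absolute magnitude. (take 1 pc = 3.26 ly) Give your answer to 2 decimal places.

M ≈ 2.03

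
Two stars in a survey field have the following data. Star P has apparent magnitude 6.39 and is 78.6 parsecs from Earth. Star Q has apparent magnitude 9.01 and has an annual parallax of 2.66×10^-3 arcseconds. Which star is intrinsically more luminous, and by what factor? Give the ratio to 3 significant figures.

Star Q is more luminous, by a factor of 2.05.

Star P: M = m − 5 log₁₀ d + 5 = 6.39 − 5·1.8954 + 5 = 1.913
Star Q: d = 1/p = 1/2.66×10^-3″ = 375.9 pc
Star Q: M = m − 5 log₁₀ d + 5 = 9.01 − 5·2.5751 + 5 = 1.134
ΔM = M_P − M_Q = 1.913 − (1.134) = 0.778; smaller M is more luminous → Star Q.
L ratio = 10^(0.4 |ΔM|) = 10^0.311 = 2.048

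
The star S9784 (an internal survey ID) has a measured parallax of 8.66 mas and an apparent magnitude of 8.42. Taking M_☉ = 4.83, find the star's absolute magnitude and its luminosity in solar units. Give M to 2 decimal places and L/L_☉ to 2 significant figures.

d = 1/p = 1000/8.66 mas = 115.5 pc
M = m − 5 log₁₀ d + 5 = 8.42 − 5·2.0625 + 5 = 3.108
M − M_☉ = 3.108 − 4.83 = -1.722
L/L_☉ = 10^(−0.4 × -1.722) = 4.886

M ≈ 3.11; L/L_☉ ≈ 4.9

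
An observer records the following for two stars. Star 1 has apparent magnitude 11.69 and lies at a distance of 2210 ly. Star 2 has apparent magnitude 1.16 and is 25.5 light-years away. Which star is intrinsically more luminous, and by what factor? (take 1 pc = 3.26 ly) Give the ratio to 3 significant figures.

Star 1: d = 2210 ly / 3.26 = 677.9 pc
Star 1: M = m − 5 log₁₀ d + 5 = 11.69 − 5·2.8312 + 5 = 2.534
Star 2: d = 25.5 ly / 3.26 = 7.822 pc
Star 2: M = m − 5 log₁₀ d + 5 = 1.16 − 5·0.8933 + 5 = 1.693
ΔM = M_1 − M_2 = 2.534 − (1.693) = 0.841; smaller M is more luminous → Star 2.
L ratio = 10^(0.4 |ΔM|) = 10^0.336 = 2.169

Star 2 is more luminous, by a factor of 2.17.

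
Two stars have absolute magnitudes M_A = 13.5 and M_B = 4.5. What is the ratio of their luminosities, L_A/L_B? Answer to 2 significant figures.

L_A/L_B ≈ 2.5×10^-4

ΔM = M_A − M_B = 9.0
L_A/L_B = 10^(−0.4 ΔM) = 10^-3.600 = 2.512×10^-4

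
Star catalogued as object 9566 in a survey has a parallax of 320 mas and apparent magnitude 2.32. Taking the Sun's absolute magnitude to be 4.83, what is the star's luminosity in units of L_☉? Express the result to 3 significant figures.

d = 1/p = 1000/320 mas = 3.125 pc
M = m − 5 log₁₀ d + 5 = 2.32 − 5·0.4949 + 5 = 4.846
M − M_☉ = 4.846 − 4.83 = 0.016
L/L_☉ = 10^(−0.4 × 0.016) = 0.9856

L/L_☉ ≈ 0.986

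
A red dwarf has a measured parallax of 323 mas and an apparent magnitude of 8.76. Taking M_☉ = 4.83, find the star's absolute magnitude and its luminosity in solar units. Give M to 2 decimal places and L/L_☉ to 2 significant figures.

M ≈ 11.31; L/L_☉ ≈ 2.6×10^-3

d = 1/p = 1000/323 mas = 3.096 pc
M = m − 5 log₁₀ d + 5 = 8.76 − 5·0.4908 + 5 = 11.306
M − M_☉ = 11.306 − 4.83 = 6.476
L/L_☉ = 10^(−0.4 × 6.476) = 2.568×10^-3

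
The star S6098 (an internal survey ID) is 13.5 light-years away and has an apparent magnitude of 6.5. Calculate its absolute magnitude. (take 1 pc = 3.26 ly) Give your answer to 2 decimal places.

d = 13.5 ly / 3.26 = 4.141 pc
5 log₁₀(d/10 pc) = 5 log₁₀(4.141) − 5 = -1.914
M = m − 5 log₁₀(d/10) = 6.5 + 1.914 = 8.414

M ≈ 8.41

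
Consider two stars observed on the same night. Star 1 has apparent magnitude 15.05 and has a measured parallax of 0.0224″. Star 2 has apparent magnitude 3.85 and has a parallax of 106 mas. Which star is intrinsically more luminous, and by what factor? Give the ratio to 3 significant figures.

Star 1: d = 1/p = 1/0.0224″ = 44.64 pc
Star 1: M = m − 5 log₁₀ d + 5 = 15.05 − 5·1.6498 + 5 = 11.801
Star 2: p = 106 mas = 0.106″ → d = 1/p = 9.434 pc
Star 2: M = m − 5 log₁₀ d + 5 = 3.85 − 5·0.9747 + 5 = 3.977
ΔM = M_1 − M_2 = 11.801 − (3.977) = 7.825; smaller M is more luminous → Star 2.
L ratio = 10^(0.4 |ΔM|) = 10^3.130 = 1349

Star 2 is more luminous, by a factor of 1350.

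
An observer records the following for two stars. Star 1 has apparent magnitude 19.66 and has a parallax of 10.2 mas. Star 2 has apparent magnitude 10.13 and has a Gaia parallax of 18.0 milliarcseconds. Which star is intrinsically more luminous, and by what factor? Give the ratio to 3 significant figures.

Star 2 is more luminous, by a factor of 2080.

Star 1: p = 10.2 mas = 0.0102″ → d = 1/p = 98.04 pc
Star 1: M = m − 5 log₁₀ d + 5 = 19.66 − 5·1.9914 + 5 = 14.703
Star 2: p = 18.0 mas = 0.0180″ → d = 1/p = 55.56 pc
Star 2: M = m − 5 log₁₀ d + 5 = 10.13 − 5·1.7447 + 5 = 6.406
ΔM = M_1 − M_2 = 14.703 − (6.406) = 8.297; smaller M is more luminous → Star 2.
L ratio = 10^(0.4 |ΔM|) = 10^3.319 = 2083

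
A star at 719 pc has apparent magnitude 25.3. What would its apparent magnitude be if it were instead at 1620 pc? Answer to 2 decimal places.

m ≈ 27.06

Flux ∝ 1/d², so Δm = 5 log₁₀(d₂/d₁) = 5 log₁₀(1620/719) = 1.764
m₂ = m₁ + Δm = 25.3 + (1.764) = 27.064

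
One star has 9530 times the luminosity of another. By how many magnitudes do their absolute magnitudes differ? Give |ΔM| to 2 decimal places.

|ΔM| ≈ 9.95

Pogson: ΔM = −2.5 log₁₀(ratio) = −2.5 log₁₀(9530) = −2.5 × 3.9791 = -9.948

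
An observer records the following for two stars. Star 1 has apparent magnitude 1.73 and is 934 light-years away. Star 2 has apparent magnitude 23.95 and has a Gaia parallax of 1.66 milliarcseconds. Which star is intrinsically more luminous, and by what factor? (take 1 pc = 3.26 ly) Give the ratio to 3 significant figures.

Star 1: d = 934 ly / 3.26 = 286.5 pc
Star 1: M = m − 5 log₁₀ d + 5 = 1.73 − 5·2.4571 + 5 = -5.556
Star 2: p = 1.66 mas = 1.66×10^-3″ → d = 1/p = 602.4 pc
Star 2: M = m − 5 log₁₀ d + 5 = 23.95 − 5·2.7799 + 5 = 15.051
ΔM = M_1 − M_2 = -5.556 − (15.051) = -20.606; smaller M is more luminous → Star 1.
L ratio = 10^(0.4 |ΔM|) = 10^8.242 = 1.748×10^8

Star 1 is more luminous, by a factor of 1.75×10^8.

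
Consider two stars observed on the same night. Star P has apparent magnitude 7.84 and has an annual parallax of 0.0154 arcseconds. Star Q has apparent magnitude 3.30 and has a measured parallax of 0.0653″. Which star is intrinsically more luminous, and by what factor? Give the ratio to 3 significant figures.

Star Q is more luminous, by a factor of 3.64.

Star P: d = 1/p = 1/0.0154″ = 64.94 pc
Star P: M = m − 5 log₁₀ d + 5 = 7.84 − 5·1.8125 + 5 = 3.778
Star Q: d = 1/p = 1/0.0653″ = 15.31 pc
Star Q: M = m − 5 log₁₀ d + 5 = 3.30 − 5·1.1851 + 5 = 2.375
ΔM = M_P − M_Q = 3.778 − (2.375) = 1.403; smaller M is more luminous → Star Q.
L ratio = 10^(0.4 |ΔM|) = 10^0.561 = 3.641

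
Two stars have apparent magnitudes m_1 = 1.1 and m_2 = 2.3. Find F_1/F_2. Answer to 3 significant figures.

Magnitude difference = -1.2
Flux ratio = 10^(−0.4 Δm) = 10^(−0.4 × -1.2) = 10^0.480 = 3.020

F_1/F_2 ≈ 3.02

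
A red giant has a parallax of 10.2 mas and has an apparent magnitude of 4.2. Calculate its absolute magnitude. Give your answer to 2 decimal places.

p = 10.2 mas = 0.0102″ → d = 1/p = 98.04 pc
5 log₁₀(d/10 pc) = 5 log₁₀(98.04) − 5 = 4.957
M = m − 5 log₁₀(d/10) = 4.2 − 4.957 = -0.757

M ≈ -0.76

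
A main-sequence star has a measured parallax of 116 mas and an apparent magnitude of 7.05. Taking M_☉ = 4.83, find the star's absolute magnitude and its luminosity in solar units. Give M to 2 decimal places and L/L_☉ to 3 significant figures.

d = 1/p = 1000/116 mas = 8.621 pc
M = m − 5 log₁₀ d + 5 = 7.05 − 5·0.9355 + 5 = 7.372
M − M_☉ = 7.372 − 4.83 = 2.542
L/L_☉ = 10^(−0.4 × 2.542) = 0.09618

M ≈ 7.37; L/L_☉ ≈ 0.0962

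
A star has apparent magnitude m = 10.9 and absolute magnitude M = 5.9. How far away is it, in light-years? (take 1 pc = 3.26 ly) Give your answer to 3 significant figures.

Distance modulus: m − M = 10.9 − (5.9) = 5.000
m − M = 5 log₁₀ d − 5
log₁₀ d = (m − M)/5 + 1 = 2.0000
d = 10^2.0000 = 100.0 pc
= 326.0 ly

d ≈ 326 ly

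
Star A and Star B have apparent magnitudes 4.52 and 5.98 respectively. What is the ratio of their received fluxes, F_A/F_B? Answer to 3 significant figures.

F_A/F_B ≈ 3.84

Magnitude difference = -1.46
Flux ratio = 10^(−0.4 Δm) = 10^(−0.4 × -1.46) = 10^0.584 = 3.837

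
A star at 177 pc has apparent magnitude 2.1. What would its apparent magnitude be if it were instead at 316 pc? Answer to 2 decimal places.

Flux ∝ 1/d², so Δm = 5 log₁₀(d₂/d₁) = 5 log₁₀(316/177) = 1.259
m₂ = m₁ + Δm = 2.1 + (1.259) = 3.359

m ≈ 3.36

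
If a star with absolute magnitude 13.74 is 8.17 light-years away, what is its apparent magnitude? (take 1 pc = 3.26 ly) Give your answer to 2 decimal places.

d = 8.17 ly / 3.26 = 2.506 pc
m = M + 5 log₁₀ d − 5 = 13.74 + 5·0.3990 − 5 = 10.735

m ≈ 10.74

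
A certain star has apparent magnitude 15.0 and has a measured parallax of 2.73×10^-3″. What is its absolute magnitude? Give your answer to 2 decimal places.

M ≈ 7.18

d = 1/p = 1/2.73×10^-3″ = 366.3 pc
5 log₁₀(d/10 pc) = 5 log₁₀(366.3) − 5 = 7.819
M = m − 5 log₁₀(d/10) = 15.0 − 7.819 = 7.181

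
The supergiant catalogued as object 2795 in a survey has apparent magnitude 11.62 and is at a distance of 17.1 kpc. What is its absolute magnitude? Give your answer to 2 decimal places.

M ≈ -4.54

d = 17.1 kpc = 17100 pc
5 log₁₀(d/10 pc) = 5 log₁₀(17100) − 5 = 16.165
M = m − 5 log₁₀(d/10) = 11.62 − 16.165 = -4.545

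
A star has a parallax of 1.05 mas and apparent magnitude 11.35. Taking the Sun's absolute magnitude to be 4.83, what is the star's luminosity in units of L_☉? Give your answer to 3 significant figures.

L/L_☉ ≈ 22.4

d = 1/p = 1000/1.05 mas = 952.4 pc
M = m − 5 log₁₀ d + 5 = 11.35 − 5·2.9788 + 5 = 1.456
M − M_☉ = 1.456 − 4.83 = -3.374
L/L_☉ = 10^(−0.4 × -3.374) = 22.37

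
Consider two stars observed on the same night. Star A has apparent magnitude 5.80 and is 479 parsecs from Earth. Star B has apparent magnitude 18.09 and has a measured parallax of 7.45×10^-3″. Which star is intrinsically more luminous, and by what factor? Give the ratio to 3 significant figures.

Star A is more luminous, by a factor of 1.05×10^6.

Star A: M = m − 5 log₁₀ d + 5 = 5.80 − 5·2.6803 + 5 = -2.602
Star B: d = 1/p = 1/7.45×10^-3″ = 134.2 pc
Star B: M = m − 5 log₁₀ d + 5 = 18.09 − 5·2.1278 + 5 = 12.451
ΔM = M_A − M_B = -2.602 − (12.451) = -15.052; smaller M is more luminous → Star A.
L ratio = 10^(0.4 |ΔM|) = 10^6.021 = 1.050×10^6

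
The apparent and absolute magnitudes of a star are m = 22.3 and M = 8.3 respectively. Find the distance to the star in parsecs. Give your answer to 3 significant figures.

d ≈ 6310 pc

Distance modulus: m − M = 22.3 − (8.3) = 14.000
m − M = 5 log₁₀ d − 5
log₁₀ d = (m − M)/5 + 1 = 3.8000
d = 10^3.8000 = 6310 pc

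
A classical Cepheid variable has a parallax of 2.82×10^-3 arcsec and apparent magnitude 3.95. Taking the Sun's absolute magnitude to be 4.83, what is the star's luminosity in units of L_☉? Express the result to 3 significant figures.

d = 1/p = 1/2.82×10^-3″ = 354.6 pc
M = m − 5 log₁₀ d + 5 = 3.95 − 5·2.5498 + 5 = -3.799
M − M_☉ = -3.799 − 4.83 = -8.629
L/L_☉ = 10^(−0.4 × -8.629) = 2828

L/L_☉ ≈ 2830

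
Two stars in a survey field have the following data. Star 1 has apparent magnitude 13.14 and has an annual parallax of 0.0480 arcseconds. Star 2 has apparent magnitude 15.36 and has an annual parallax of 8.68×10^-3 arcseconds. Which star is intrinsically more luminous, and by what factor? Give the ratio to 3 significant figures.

Star 2 is more luminous, by a factor of 3.96.

Star 1: d = 1/p = 1/0.0480″ = 20.83 pc
Star 1: M = m − 5 log₁₀ d + 5 = 13.14 − 5·1.3188 + 5 = 11.546
Star 2: d = 1/p = 1/8.68×10^-3″ = 115.2 pc
Star 2: M = m − 5 log₁₀ d + 5 = 15.36 − 5·2.0615 + 5 = 10.053
ΔM = M_1 − M_2 = 11.546 − (10.053) = 1.494; smaller M is more luminous → Star 2.
L ratio = 10^(0.4 |ΔM|) = 10^0.597 = 3.958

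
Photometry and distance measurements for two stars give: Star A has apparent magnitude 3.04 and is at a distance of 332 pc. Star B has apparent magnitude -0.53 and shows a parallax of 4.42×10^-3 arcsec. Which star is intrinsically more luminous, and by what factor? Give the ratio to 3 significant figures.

Star A: M = m − 5 log₁₀ d + 5 = 3.04 − 5·2.5211 + 5 = -4.566
Star B: d = 1/p = 1/4.42×10^-3″ = 226.2 pc
Star B: M = m − 5 log₁₀ d + 5 = -0.53 − 5·2.3546 + 5 = -7.303
ΔM = M_A − M_B = -4.566 − (-7.303) = 2.737; smaller M is more luminous → Star B.
L ratio = 10^(0.4 |ΔM|) = 10^1.095 = 12.44

Star B is more luminous, by a factor of 12.4.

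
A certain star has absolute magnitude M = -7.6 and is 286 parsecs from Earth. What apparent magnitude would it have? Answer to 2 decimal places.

m ≈ -0.32

m = M + 5 log₁₀ d − 5 = -7.6 + 5·2.4564 − 5 = -0.318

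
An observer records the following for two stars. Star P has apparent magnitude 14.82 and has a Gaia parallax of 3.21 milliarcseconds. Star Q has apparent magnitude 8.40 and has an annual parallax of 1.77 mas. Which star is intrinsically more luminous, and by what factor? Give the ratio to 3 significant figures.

Star P: p = 3.21 mas = 3.21×10^-3″ → d = 1/p = 311.5 pc
Star P: M = m − 5 log₁₀ d + 5 = 14.82 − 5·2.4935 + 5 = 7.353
Star Q: p = 1.77 mas = 1.77×10^-3″ → d = 1/p = 565.0 pc
Star Q: M = m − 5 log₁₀ d + 5 = 8.40 − 5·2.7520 + 5 = -0.360
ΔM = M_P − M_Q = 7.353 − (-0.360) = 7.713; smaller M is more luminous → Star Q.
L ratio = 10^(0.4 |ΔM|) = 10^3.085 = 1216

Star Q is more luminous, by a factor of 1220.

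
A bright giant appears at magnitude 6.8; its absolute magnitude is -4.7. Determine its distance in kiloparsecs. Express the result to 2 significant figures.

μ = m − M = 11.500
m − M = 5 log₁₀ d − 5
log₁₀ d = (m − M)/5 + 1 = 3.3000
d = 10^3.3000 = 1995 pc
= 1.995 kpc

d ≈ 2.0 kpc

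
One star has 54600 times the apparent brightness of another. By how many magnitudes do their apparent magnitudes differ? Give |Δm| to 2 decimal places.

|Δm| ≈ 11.84

Pogson: Δm = −2.5 log₁₀(ratio) = −2.5 log₁₀(54600) = −2.5 × 4.7372 = -11.843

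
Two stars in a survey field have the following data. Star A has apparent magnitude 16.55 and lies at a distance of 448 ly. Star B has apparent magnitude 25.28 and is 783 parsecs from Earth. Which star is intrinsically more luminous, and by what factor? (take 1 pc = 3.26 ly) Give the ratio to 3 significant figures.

Star A is more luminous, by a factor of 95.6.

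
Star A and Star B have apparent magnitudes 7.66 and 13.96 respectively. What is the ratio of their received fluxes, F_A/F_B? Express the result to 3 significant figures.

F_A/F_B ≈ 331

Magnitude difference = -6.30
Flux ratio = 10^(−0.4 Δm) = 10^(−0.4 × -6.30) = 10^2.520 = 331.1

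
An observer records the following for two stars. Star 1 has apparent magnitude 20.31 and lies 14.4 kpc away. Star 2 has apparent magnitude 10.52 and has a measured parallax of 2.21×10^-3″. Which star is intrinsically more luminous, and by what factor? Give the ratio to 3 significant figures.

Star 1: d = 14.4 kpc = 14400 pc
Star 1: M = m − 5 log₁₀ d + 5 = 20.31 − 5·4.1584 + 5 = 4.518
Star 2: d = 1/p = 1/2.21×10^-3″ = 452.5 pc
Star 2: M = m − 5 log₁₀ d + 5 = 10.52 − 5·2.6556 + 5 = 2.242
ΔM = M_1 − M_2 = 4.518 − (2.242) = 2.276; smaller M is more luminous → Star 2.
L ratio = 10^(0.4 |ΔM|) = 10^0.910 = 8.137

Star 2 is more luminous, by a factor of 8.14.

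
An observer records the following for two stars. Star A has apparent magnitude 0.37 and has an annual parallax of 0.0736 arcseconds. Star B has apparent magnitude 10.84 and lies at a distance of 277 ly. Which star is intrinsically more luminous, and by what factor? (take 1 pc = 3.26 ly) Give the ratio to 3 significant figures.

Star A: d = 1/p = 1/0.0736″ = 13.59 pc
Star A: M = m − 5 log₁₀ d + 5 = 0.37 − 5·1.1331 + 5 = -0.296
Star B: d = 277 ly / 3.26 = 84.97 pc
Star B: M = m − 5 log₁₀ d + 5 = 10.84 − 5·1.9293 + 5 = 6.194
ΔM = M_A − M_B = -0.296 − (6.194) = -6.489; smaller M is more luminous → Star A.
L ratio = 10^(0.4 |ΔM|) = 10^2.596 = 394.2

Star A is more luminous, by a factor of 394.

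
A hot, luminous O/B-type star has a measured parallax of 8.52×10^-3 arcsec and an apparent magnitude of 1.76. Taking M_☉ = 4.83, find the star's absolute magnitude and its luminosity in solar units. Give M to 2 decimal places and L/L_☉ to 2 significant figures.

d = 1/p = 1/8.52×10^-3″ = 117.4 pc
M = m − 5 log₁₀ d + 5 = 1.76 − 5·2.0696 + 5 = -3.588
M − M_☉ = -3.588 − 4.83 = -8.418
L/L_☉ = 10^(−0.4 × -8.418) = 2329

M ≈ -3.59; L/L_☉ ≈ 2300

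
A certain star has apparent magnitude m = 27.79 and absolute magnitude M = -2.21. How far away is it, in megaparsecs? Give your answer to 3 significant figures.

d ≈ 10.0 Mpc

μ = m − M = 30.000
m − M = 5 log₁₀ d − 5
log₁₀ d = (m − M)/5 + 1 = 7.0000
d = 10^7.0000 = 1.000×10^7 pc
= 10.00 Mpc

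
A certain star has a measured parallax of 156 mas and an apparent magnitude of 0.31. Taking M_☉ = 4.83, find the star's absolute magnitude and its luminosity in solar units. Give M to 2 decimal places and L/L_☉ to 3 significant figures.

d = 1/p = 1000/156 mas = 6.410 pc
M = m − 5 log₁₀ d + 5 = 0.31 − 5·0.8069 + 5 = 1.276
M − M_☉ = 1.276 − 4.83 = -3.554
L/L_☉ = 10^(−0.4 × -3.554) = 26.41

M ≈ 1.28; L/L_☉ ≈ 26.4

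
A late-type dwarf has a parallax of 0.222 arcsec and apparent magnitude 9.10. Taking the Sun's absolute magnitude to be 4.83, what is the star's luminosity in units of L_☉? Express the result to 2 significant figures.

d = 1/p = 1/0.222″ = 4.505 pc
M = m − 5 log₁₀ d + 5 = 9.10 − 5·0.6536 + 5 = 10.832
M − M_☉ = 10.832 − 4.83 = 6.002
L/L_☉ = 10^(−0.4 × 6.002) = 3.975×10^-3

L/L_☉ ≈ 4.0×10^-3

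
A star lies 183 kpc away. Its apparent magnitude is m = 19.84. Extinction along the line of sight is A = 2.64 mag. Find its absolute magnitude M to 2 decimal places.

d = 183 kpc = 183000 pc
5 log₁₀(d/10 pc) = 5 log₁₀(183000) − 5 = 21.312
M = m − 5 log₁₀(d/10) − A = 19.84 − 21.312 − 2.64 = -4.112

M ≈ -4.11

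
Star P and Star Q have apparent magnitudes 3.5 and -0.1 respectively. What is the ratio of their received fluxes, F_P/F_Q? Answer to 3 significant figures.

Δm = 3.5 − (-0.1) = 3.6
Flux ratio = 10^(−0.4 Δm) = 10^(−0.4 × 3.6) = 10^-1.440 = 0.03631

F_P/F_Q ≈ 0.0363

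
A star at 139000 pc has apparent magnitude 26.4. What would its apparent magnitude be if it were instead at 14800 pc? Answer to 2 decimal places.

m ≈ 21.54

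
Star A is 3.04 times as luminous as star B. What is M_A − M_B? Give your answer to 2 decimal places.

M_A − M_B ≈ -1.21

Pogson: ΔM = −2.5 log₁₀(ratio) = −2.5 log₁₀(3.04) = −2.5 × 0.4829 = -1.207
Star A is brighter, so it has the smaller magnitude: the difference is negative.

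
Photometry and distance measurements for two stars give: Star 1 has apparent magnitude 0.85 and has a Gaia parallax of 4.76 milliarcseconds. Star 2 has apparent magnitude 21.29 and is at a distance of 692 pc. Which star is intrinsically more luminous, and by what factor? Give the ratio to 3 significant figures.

Star 1 is more luminous, by a factor of 1.38×10^7.

Star 1: p = 4.76 mas = 4.76×10^-3″ → d = 1/p = 210.1 pc
Star 1: M = m − 5 log₁₀ d + 5 = 0.85 − 5·2.3224 + 5 = -5.762
Star 2: M = m − 5 log₁₀ d + 5 = 21.29 − 5·2.8401 + 5 = 12.089
ΔM = M_1 − M_2 = -5.762 − (12.089) = -17.851; smaller M is more luminous → Star 1.
L ratio = 10^(0.4 |ΔM|) = 10^7.141 = 1.382×10^7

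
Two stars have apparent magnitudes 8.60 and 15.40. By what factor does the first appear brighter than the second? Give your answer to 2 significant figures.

520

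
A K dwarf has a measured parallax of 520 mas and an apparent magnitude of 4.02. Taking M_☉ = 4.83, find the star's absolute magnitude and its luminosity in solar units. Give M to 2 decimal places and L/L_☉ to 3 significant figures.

M ≈ 7.60; L/L_☉ ≈ 0.0780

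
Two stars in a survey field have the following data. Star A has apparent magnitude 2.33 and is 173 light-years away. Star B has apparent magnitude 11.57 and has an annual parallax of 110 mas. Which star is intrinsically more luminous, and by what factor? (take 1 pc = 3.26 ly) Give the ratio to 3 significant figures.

Star A is more luminous, by a factor of 169000.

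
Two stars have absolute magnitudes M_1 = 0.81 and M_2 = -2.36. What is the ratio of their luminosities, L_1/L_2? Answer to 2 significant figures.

ΔM = M_1 − M_2 = 3.17
L_1/L_2 = 10^(−0.4 ΔM) = 10^-1.268 = 0.05395

L_1/L_2 ≈ 0.054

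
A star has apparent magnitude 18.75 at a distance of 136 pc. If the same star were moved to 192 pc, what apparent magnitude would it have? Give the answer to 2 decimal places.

Flux ∝ 1/d², so Δm = 5 log₁₀(d₂/d₁) = 5 log₁₀(192/136) = 0.749
m₂ = m₁ + Δm = 18.75 + (0.749) = 19.499

m ≈ 19.50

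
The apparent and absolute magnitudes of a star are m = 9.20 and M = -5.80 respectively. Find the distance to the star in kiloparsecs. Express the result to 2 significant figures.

μ = m − M = 15.000
m − M = 5 log₁₀ d − 5
log₁₀ d = (m − M)/5 + 1 = 4.0000
d = 10^4.0000 = 10000 pc
= 10.00 kpc

d ≈ 10 kpc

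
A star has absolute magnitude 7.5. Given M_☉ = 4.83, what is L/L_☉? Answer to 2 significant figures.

L/L_☉ ≈ 0.086

M − M_☉ = 7.5 − 4.83 = 2.670
L/L_☉ = 10^(−0.4 (M − M_☉)) = 10^-1.068 = 0.08551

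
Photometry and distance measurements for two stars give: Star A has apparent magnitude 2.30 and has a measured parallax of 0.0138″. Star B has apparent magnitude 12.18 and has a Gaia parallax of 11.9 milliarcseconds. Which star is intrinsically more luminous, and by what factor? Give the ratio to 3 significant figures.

Star A is more luminous, by a factor of 6660.

Star A: d = 1/p = 1/0.0138″ = 72.46 pc
Star A: M = m − 5 log₁₀ d + 5 = 2.30 − 5·1.8601 + 5 = -2.001
Star B: p = 11.9 mas = 0.0119″ → d = 1/p = 84.03 pc
Star B: M = m − 5 log₁₀ d + 5 = 12.18 − 5·1.9245 + 5 = 7.558
ΔM = M_A − M_B = -2.001 − (7.558) = -9.558; smaller M is more luminous → Star A.
L ratio = 10^(0.4 |ΔM|) = 10^3.823 = 6658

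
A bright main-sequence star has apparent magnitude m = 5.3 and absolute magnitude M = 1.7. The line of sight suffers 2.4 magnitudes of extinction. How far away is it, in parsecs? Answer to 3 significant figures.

d ≈ 17.4 pc

m − M = 5 log₁₀(d/10 pc) + A  ⇒  5.3 − (1.7) − 2.4 = 5 log₁₀(d/10)
1.200 = 5 log₁₀(d/10)
log₁₀ d = (m − M − A)/5 + 1 = 1.2400
d = 10^1.2400 = 17.38 pc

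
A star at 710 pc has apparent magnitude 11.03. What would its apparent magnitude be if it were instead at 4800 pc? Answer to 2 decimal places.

m ≈ 15.18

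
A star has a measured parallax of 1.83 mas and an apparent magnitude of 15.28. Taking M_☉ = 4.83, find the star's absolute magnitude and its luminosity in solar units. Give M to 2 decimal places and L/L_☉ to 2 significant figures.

d = 1/p = 1000/1.83 mas = 546.4 pc
M = m − 5 log₁₀ d + 5 = 15.28 − 5·2.7375 + 5 = 6.592
M − M_☉ = 6.592 − 4.83 = 1.762
L/L_☉ = 10^(−0.4 × 1.762) = 0.1973

M ≈ 6.59; L/L_☉ ≈ 0.20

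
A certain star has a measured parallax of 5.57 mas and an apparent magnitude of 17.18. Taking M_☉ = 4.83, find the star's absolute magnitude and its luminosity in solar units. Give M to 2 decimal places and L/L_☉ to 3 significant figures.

M ≈ 10.91; L/L_☉ ≈ 3.70×10^-3

d = 1/p = 1000/5.57 mas = 179.5 pc
M = m − 5 log₁₀ d + 5 = 17.18 − 5·2.2541 + 5 = 10.909
M − M_☉ = 10.909 − 4.83 = 6.079
L/L_☉ = 10^(−0.4 × 6.079) = 3.701×10^-3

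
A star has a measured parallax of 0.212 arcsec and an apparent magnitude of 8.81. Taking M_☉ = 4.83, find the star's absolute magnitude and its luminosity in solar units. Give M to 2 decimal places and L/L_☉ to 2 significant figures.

M ≈ 10.44; L/L_☉ ≈ 5.7×10^-3

d = 1/p = 1/0.212″ = 4.717 pc
M = m − 5 log₁₀ d + 5 = 8.81 − 5·0.6737 + 5 = 10.442
M − M_☉ = 10.442 − 4.83 = 5.612
L/L_☉ = 10^(−0.4 × 5.612) = 5.693×10^-3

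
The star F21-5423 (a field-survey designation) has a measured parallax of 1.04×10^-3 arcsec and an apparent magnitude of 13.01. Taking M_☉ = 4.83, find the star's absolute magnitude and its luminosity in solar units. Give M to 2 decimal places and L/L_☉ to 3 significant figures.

M ≈ 3.10; L/L_☉ ≈ 4.94

d = 1/p = 1/1.04×10^-3″ = 961.5 pc
M = m − 5 log₁₀ d + 5 = 13.01 − 5·2.9830 + 5 = 3.095
M − M_☉ = 3.095 − 4.83 = -1.735
L/L_☉ = 10^(−0.4 × -1.735) = 4.942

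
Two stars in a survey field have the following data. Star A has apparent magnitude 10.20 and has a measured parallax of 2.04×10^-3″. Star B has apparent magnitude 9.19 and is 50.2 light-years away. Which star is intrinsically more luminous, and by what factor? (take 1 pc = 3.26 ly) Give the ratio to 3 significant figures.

Star A is more luminous, by a factor of 400.

Star A: d = 1/p = 1/2.04×10^-3″ = 490.2 pc
Star A: M = m − 5 log₁₀ d + 5 = 10.20 − 5·2.6904 + 5 = 1.748
Star B: d = 50.2 ly / 3.26 = 15.40 pc
Star B: M = m − 5 log₁₀ d + 5 = 9.19 − 5·1.1875 + 5 = 8.253
ΔM = M_A − M_B = 1.748 − (8.253) = -6.504; smaller M is more luminous → Star A.
L ratio = 10^(0.4 |ΔM|) = 10^2.602 = 399.7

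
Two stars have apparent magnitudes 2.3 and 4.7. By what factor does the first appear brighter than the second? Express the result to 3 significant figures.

9.12

Δm = 2.3 − (4.7) = -2.4
Flux ratio = 10^(−0.4 Δm) = 10^(−0.4 × -2.4) = 10^0.960 = 9.120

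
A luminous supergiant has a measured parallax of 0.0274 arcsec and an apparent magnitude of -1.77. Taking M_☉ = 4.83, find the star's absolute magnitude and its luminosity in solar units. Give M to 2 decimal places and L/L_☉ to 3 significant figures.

M ≈ -4.58; L/L_☉ ≈ 5810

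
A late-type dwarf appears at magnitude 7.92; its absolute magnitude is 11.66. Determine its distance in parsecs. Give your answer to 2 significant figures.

d ≈ 1.8 pc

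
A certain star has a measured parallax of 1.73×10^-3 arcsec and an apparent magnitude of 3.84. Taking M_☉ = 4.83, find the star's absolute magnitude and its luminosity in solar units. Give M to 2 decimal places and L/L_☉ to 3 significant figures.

M ≈ -4.97; L/L_☉ ≈ 8320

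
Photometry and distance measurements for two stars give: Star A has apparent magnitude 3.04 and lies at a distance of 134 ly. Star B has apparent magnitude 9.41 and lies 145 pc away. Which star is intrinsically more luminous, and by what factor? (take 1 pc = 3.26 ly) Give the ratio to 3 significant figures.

Star A is more luminous, by a factor of 28.4.

Star A: d = 134 ly / 3.26 = 41.10 pc
Star A: M = m − 5 log₁₀ d + 5 = 3.04 − 5·1.6139 + 5 = -0.029
Star B: M = m − 5 log₁₀ d + 5 = 9.41 − 5·2.1614 + 5 = 3.603
ΔM = M_A − M_B = -0.029 − (3.603) = -3.633; smaller M is more luminous → Star A.
L ratio = 10^(0.4 |ΔM|) = 10^1.453 = 28.38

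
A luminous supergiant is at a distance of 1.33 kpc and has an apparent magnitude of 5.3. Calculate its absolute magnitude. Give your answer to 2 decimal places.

M ≈ -5.32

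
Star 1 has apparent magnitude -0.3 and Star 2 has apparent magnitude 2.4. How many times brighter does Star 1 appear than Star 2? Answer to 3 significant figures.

12.0

Δm = -0.3 − (2.4) = -2.7
Flux ratio = 10^(−0.4 Δm) = 10^(−0.4 × -2.7) = 10^1.080 = 12.02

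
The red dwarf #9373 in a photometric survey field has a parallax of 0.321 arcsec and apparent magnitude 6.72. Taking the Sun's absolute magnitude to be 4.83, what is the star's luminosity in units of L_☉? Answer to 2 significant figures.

L/L_☉ ≈ 0.017

d = 1/p = 1/0.321″ = 3.115 pc
M = m − 5 log₁₀ d + 5 = 6.72 − 5·0.4935 + 5 = 9.253
M − M_☉ = 9.253 − 4.83 = 4.423
L/L_☉ = 10^(−0.4 × 4.423) = 0.01702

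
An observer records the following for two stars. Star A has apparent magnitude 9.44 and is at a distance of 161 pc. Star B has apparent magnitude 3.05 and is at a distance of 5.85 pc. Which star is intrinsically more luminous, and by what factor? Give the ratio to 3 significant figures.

Star A: M = m − 5 log₁₀ d + 5 = 9.44 − 5·2.2068 + 5 = 3.406
Star B: M = m − 5 log₁₀ d + 5 = 3.05 − 5·0.7672 + 5 = 4.214
ΔM = M_A − M_B = 3.406 − (4.214) = -0.808; smaller M is more luminous → Star A.
L ratio = 10^(0.4 |ΔM|) = 10^0.323 = 2.105

Star A is more luminous, by a factor of 2.11.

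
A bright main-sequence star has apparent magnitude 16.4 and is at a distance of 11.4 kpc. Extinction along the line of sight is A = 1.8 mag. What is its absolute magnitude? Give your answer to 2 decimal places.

M ≈ -0.68

d = 11.4 kpc = 11400 pc
5 log₁₀(d/10 pc) = 5 log₁₀(11400) − 5 = 15.285
M = m − 5 log₁₀(d/10) − A = 16.4 − 15.285 − 1.8 = -0.685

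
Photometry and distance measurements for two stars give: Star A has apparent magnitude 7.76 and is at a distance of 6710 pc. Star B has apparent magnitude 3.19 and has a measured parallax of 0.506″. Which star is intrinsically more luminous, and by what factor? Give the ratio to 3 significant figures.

Star A is more luminous, by a factor of 171000.

Star A: M = m − 5 log₁₀ d + 5 = 7.76 − 5·3.8267 + 5 = -6.374
Star B: d = 1/p = 1/0.506″ = 1.976 pc
Star B: M = m − 5 log₁₀ d + 5 = 3.19 − 5·0.2958 + 5 = 6.711
ΔM = M_A − M_B = -6.374 − (6.711) = -13.084; smaller M is more luminous → Star A.
L ratio = 10^(0.4 |ΔM|) = 10^5.234 = 171300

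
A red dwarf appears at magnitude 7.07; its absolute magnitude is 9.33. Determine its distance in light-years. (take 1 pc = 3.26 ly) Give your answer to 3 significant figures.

d ≈ 11.5 ly

Distance modulus: m − M = 7.07 − (9.33) = -2.260
m − M = 5 log₁₀ d − 5
log₁₀ d = (m − M)/5 + 1 = 0.5480
d = 10^0.5480 = 3.532 pc
= 11.51 ly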